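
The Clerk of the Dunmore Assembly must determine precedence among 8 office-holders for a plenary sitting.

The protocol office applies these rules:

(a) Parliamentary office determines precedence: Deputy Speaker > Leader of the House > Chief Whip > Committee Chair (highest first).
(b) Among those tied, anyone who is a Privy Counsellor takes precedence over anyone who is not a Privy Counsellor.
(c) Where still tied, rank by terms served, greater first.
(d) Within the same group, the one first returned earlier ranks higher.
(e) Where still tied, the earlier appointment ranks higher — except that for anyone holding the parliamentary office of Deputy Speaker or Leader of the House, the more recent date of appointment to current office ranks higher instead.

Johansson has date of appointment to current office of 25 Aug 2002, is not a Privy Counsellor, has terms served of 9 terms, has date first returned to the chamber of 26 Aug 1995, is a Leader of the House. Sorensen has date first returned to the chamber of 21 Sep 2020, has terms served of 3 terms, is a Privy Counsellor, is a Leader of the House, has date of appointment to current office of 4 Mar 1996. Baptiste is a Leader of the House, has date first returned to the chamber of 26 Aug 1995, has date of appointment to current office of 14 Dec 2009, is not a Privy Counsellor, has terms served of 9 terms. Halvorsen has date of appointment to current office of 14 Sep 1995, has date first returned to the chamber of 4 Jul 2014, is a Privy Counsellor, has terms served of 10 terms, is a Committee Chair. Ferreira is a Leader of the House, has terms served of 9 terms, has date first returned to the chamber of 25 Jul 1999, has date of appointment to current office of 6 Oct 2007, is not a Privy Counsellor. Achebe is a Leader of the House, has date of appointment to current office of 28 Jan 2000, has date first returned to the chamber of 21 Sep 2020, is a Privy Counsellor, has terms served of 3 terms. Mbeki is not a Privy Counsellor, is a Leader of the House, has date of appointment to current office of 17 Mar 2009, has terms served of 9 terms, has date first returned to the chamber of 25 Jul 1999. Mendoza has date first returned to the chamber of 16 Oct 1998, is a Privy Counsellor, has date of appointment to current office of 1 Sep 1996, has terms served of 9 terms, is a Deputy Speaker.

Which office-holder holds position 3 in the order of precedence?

By parliamentary office: Mendoza (Deputy Speaker); then Achebe, Sorensen, Baptiste, Johansson, Mbeki and Ferreira (Leader of the House); then Halvorsen (Committee Chair).
Among Achebe, Sorensen, Baptiste, Johansson, Mbeki and Ferreira, a Privy Counsellor before not a Privy Counsellor: Achebe and Sorensen (a Privy Counsellor) before Baptiste, Johansson, Mbeki and Ferreira (not a Privy Counsellor).
Achebe and Sorensen both have terms served 3 terms, so the next rule applies.
Achebe and Sorensen both have date first returned to the chamber 21 Sep 2020, so the next rule applies.
Among Achebe and Sorensen, by date of appointment to current office (later first) (reversed rule for this group): Achebe (28 Jan 2000) before Sorensen (4 Mar 1996).
Baptiste, Johansson, Mbeki and Ferreira all have terms served 9 terms, so the next rule applies.
Among Baptiste, Johansson, Mbeki and Ferreira, by date first returned to the chamber (earlier first): Baptiste and Johansson (26 Aug 1995) before Mbeki and Ferreira (25 Jul 1999).
Among Baptiste and Johansson, by date of appointment to current office (later first) (reversed rule for this group): Baptiste (14 Dec 2009) before Johansson (25 Aug 2002).
Among Mbeki and Ferreira, by date of appointment to current office (later first) (reversed rule for this group): Mbeki (17 Mar 2009) before Ferreira (6 Oct 2007).
Order: Mendoza, Achebe, Sorensen, Baptiste, Johansson, Mbeki, Ferreira, Halvorsen.

Sorensen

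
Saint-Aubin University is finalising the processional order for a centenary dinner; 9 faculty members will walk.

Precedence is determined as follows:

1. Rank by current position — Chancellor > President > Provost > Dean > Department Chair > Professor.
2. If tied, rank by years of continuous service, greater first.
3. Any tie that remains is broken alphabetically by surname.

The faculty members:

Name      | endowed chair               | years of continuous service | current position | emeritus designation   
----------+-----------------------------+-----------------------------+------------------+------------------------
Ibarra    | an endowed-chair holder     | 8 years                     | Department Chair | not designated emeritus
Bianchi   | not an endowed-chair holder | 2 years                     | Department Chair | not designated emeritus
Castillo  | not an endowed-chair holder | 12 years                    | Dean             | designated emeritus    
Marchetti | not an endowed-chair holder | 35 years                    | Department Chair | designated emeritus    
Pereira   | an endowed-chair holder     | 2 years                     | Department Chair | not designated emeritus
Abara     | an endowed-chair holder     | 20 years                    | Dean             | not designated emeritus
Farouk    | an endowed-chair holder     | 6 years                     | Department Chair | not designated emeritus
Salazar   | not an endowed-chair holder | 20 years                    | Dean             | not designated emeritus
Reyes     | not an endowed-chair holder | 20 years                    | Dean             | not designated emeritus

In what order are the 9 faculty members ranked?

By current position: Abara, Reyes, Salazar and Castillo (Dean); then Marchetti, Ibarra, Farouk, Bianchi and Pereira (Department Chair).
Among Abara, Reyes, Salazar and Castillo, by years of continuous service (higher first): Abara, Reyes and Salazar (20 years) before Castillo (12 years).
Among Abara, Reyes and Salazar, alphabetically by surname: Abara before Reyes before Salazar.
Among Marchetti, Ibarra, Farouk, Bianchi and Pereira, by years of continuous service (higher first): Marchetti (35 years) before Ibarra (8 years) before Farouk (6 years) before Bianchi and Pereira (2 years).
Among Bianchi and Pereira, alphabetically by surname: Bianchi before Pereira.
Full order: Abara, Reyes, Salazar, Castillo, Marchetti, Ibarra, Farouk, Bianchi, Pereira.

Abara, Reyes, Salazar, Castillo, Marchetti, Ibarra, Farouk, Bianchi, Pereira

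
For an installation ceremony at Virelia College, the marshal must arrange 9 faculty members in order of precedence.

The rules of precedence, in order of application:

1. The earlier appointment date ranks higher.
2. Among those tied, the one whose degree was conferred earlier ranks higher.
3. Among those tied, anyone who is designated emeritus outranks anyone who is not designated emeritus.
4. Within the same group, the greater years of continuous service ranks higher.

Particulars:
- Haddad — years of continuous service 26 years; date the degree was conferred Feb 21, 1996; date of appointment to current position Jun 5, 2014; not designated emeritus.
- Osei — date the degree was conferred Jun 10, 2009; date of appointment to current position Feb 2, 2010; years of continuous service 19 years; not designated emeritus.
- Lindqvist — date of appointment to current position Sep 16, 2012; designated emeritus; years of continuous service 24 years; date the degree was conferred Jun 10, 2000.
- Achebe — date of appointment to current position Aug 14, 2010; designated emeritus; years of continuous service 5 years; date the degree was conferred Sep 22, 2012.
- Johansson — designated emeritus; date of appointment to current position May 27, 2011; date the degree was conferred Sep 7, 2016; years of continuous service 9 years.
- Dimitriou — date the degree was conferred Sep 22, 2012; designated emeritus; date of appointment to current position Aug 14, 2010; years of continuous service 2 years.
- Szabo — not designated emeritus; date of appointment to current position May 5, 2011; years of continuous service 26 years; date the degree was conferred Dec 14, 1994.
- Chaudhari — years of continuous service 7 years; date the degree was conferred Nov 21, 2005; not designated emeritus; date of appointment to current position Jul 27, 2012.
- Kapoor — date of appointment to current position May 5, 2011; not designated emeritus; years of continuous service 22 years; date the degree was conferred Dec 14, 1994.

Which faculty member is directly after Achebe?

By date of appointment to current position (earlier first): Osei (Feb 2, 2010); then Achebe and Dimitriou (both Aug 14, 2010); then Szabo and Kapoor (both May 5, 2011); then Johansson (May 27, 2011); then Chaudhari (Jul 27, 2012); then Lindqvist (Sep 16, 2012); then Haddad (Jun 5, 2014).
Achebe and Dimitriou both have date the degree was conferred Sep 22, 2012, so the next rule applies.
Achebe and Dimitriou are each designated emeritus, so the next rule applies.
Among Achebe and Dimitriou, by years of continuous service (higher first): Achebe (5 years) before Dimitriou (2 years).
Szabo and Kapoor both have date the degree was conferred Dec 14, 1994, so the next rule applies.
Szabo and Kapoor are each not designated emeritus, so the next rule applies.
Among Szabo and Kapoor, by years of continuous service (higher first): Szabo (26 years) before Kapoor (22 years).
Order: Osei, Achebe, Dimitriou, Szabo, Kapoor, Johansson, Chaudhari, Lindqvist, Haddad.

Dimitriou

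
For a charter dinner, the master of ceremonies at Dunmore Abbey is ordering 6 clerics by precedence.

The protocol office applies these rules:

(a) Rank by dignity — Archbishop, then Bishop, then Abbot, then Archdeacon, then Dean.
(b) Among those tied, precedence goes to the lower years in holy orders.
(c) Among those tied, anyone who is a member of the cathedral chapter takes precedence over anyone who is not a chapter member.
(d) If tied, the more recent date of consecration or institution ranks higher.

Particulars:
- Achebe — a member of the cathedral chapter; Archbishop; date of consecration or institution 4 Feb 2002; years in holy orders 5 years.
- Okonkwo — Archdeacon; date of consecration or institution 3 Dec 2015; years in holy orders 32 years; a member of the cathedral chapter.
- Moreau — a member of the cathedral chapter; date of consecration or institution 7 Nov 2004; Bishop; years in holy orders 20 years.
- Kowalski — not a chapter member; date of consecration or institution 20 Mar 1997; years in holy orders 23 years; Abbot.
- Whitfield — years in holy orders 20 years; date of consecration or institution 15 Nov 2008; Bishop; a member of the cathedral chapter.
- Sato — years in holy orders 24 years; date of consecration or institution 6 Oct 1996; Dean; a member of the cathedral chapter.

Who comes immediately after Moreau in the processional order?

By dignity: Achebe (Archbishop); then Whitfield and Moreau (Bishop); then Kowalski (Abbot); then Okonkwo (Archdeacon); then Sato (Dean).
Whitfield and Moreau both have years in holy orders 20 years, so the next rule applies.
Whitfield and Moreau are each a member of the cathedral chapter, so the next rule applies.
Among Whitfield and Moreau, by date of consecration or institution (later first): Whitfield (15 Nov 2008) before Moreau (7 Nov 2004).
Order: Achebe, Whitfield, Moreau, Kowalski, Okonkwo, Sato.

Kowalski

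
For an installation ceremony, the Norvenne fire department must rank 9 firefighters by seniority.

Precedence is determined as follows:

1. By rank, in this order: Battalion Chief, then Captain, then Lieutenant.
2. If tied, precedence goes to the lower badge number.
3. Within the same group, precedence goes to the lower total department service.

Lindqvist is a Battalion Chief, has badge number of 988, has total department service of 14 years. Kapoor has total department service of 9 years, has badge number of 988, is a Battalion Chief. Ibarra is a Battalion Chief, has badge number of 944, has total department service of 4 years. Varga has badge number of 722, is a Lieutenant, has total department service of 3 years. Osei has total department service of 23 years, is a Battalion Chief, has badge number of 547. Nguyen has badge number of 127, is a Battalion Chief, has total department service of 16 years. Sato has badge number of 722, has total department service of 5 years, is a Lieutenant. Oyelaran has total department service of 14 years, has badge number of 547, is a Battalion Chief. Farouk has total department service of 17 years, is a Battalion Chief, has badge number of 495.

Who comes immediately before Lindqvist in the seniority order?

Kapoor

By rank: Nguyen, Farouk, Oyelaran, Osei, Ibarra, Kapoor and Lindqvist (Battalion Chief); then Varga and Sato (Lieutenant).
Among Nguyen, Farouk, Oyelaran, Osei, Ibarra, Kapoor and Lindqvist, by badge number (lower first): Nguyen (127) before Farouk (495) before Oyelaran and Osei (547) before Ibarra (944) before Kapoor and Lindqvist (988).
Among Oyelaran and Osei, by total department service (lower first): Oyelaran (14 years) before Osei (23 years).
Among Kapoor and Lindqvist, by total department service (lower first): Kapoor (9 years) before Lindqvist (14 years).
Varga and Sato both have badge number 722, so the next rule applies.
Among Varga and Sato, by total department service (lower first): Varga (3 years) before Sato (5 years).
Order: Nguyen, Farouk, Oyelaran, Osei, Ibarra, Kapoor, Lindqvist, Varga, Sato.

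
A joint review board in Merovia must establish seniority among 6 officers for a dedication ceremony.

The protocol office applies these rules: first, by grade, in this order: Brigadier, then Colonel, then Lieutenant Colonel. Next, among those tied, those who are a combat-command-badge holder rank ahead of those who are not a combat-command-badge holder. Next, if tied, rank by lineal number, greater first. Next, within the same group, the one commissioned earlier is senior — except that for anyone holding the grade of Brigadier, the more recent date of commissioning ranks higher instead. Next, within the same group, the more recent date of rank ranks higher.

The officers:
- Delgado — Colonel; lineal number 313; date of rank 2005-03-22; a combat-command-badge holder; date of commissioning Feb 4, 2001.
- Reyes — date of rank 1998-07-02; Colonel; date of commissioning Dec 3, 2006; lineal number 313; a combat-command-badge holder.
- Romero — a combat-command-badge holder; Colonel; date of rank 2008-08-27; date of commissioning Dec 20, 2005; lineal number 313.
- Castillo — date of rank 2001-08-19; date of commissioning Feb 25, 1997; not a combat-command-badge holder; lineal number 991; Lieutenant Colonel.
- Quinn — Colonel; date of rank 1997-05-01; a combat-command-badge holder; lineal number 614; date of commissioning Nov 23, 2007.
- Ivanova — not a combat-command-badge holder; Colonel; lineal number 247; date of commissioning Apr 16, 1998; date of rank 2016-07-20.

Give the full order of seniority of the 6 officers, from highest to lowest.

Quinn, Delgado, Romero, Reyes, Ivanova, Castillo

By grade: Quinn, Delgado, Romero, Reyes and Ivanova (Colonel); then Castillo (Lieutenant Colonel).
Among Quinn, Delgado, Romero, Reyes and Ivanova, a combat-command-badge holder before not a combat-command-badge holder: Quinn, Delgado, Romero and Reyes (a combat-command-badge holder) before Ivanova (not a combat-command-badge holder).
Among Quinn, Delgado, Romero and Reyes, by lineal number (higher first): Quinn (614) before Delgado, Romero and Reyes (313).
Among Delgado, Romero and Reyes, by date of commissioning (earlier first): Delgado (Feb 4, 2001) before Romero (Dec 20, 2005) before Reyes (Dec 3, 2006).
Full order: Quinn, Delgado, Romero, Reyes, Ivanova, Castillo.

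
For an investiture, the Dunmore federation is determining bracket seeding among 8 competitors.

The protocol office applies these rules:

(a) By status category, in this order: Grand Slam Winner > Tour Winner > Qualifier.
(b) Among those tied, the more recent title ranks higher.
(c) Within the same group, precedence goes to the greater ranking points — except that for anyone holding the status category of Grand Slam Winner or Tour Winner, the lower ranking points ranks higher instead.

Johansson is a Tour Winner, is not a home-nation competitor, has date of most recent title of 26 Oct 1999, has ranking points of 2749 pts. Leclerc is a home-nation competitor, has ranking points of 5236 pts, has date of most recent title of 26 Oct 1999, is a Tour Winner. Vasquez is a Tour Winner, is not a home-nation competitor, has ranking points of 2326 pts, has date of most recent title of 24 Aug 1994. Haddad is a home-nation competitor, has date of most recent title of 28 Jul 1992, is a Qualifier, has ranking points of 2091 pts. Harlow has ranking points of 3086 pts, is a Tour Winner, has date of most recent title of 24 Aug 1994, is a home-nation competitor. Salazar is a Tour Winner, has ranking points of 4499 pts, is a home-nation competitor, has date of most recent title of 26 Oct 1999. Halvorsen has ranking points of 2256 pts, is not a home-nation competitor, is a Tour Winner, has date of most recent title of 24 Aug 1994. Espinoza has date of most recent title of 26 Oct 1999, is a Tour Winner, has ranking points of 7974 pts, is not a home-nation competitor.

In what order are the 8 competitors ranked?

Johansson, Salazar, Leclerc, Espinoza, Halvorsen, Vasquez, Harlow, Haddad

By status category: Johansson, Salazar, Leclerc, Espinoza, Halvorsen, Vasquez and Harlow (Tour Winner); then Haddad (Qualifier).
Among Johansson, Salazar, Leclerc, Espinoza, Halvorsen, Vasquez and Harlow, by date of most recent title (later first): Johansson, Salazar, Leclerc and Espinoza (26 Oct 1999) before Halvorsen, Vasquez and Harlow (24 Aug 1994).
Among Johansson, Salazar, Leclerc and Espinoza, by ranking points (lower first) (reversed rule for this group): Johansson (2749 pts) before Salazar (4499 pts) before Leclerc (5236 pts) before Espinoza (7974 pts).
Among Halvorsen, Vasquez and Harlow, by ranking points (lower first) (reversed rule for this group): Halvorsen (2256 pts) before Vasquez (2326 pts) before Harlow (3086 pts).
Full order: Johansson, Salazar, Leclerc, Espinoza, Halvorsen, Vasquez, Harlow, Haddad.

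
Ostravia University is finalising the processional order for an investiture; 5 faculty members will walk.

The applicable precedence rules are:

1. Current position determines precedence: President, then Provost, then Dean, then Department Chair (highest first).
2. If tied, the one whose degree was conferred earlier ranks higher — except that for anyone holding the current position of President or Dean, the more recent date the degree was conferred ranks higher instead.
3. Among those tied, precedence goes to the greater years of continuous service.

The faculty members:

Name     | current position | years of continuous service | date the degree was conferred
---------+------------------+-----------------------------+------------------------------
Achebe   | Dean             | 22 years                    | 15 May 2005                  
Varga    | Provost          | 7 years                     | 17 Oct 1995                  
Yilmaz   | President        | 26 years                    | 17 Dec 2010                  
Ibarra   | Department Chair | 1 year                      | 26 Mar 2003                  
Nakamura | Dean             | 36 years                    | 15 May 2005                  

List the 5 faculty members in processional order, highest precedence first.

By current position: Yilmaz (President); then Varga (Provost); then Nakamura and Achebe (Dean); then Ibarra (Department Chair).
Nakamura and Achebe both have date the degree was conferred 15 May 2005, so the next rule applies.
Among Nakamura and Achebe, by years of continuous service (higher first): Nakamura (36 years) before Achebe (22 years).
Full order: Yilmaz, Varga, Nakamura, Achebe, Ibarra.

Yilmaz, Varga, Nakamura, Achebe, Ibarra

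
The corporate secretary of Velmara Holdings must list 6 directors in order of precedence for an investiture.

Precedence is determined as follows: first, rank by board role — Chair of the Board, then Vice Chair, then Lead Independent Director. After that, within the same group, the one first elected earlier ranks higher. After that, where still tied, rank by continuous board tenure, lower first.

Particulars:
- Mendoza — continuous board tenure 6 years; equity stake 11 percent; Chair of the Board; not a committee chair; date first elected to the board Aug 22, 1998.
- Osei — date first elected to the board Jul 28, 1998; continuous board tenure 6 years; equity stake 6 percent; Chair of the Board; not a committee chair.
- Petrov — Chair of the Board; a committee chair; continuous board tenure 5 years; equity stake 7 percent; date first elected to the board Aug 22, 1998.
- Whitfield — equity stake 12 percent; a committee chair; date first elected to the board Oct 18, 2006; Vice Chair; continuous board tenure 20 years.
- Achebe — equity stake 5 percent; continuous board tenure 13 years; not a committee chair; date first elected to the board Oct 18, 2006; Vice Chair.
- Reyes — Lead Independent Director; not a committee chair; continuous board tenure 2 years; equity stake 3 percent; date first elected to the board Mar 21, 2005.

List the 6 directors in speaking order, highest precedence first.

By board role: Osei, Petrov and Mendoza (Chair of the Board); then Achebe and Whitfield (Vice Chair); then Reyes (Lead Independent Director).
Among Osei, Petrov and Mendoza, by date first elected to the board (earlier first): Osei (Jul 28, 1998) before Petrov and Mendoza (Aug 22, 1998).
Among Petrov and Mendoza, by continuous board tenure (lower first): Petrov (5 years) before Mendoza (6 years).
Achebe and Whitfield both have date first elected to the board Oct 18, 2006, so the next rule applies.
Among Achebe and Whitfield, by continuous board tenure (lower first): Achebe (13 years) before Whitfield (20 years).
Full order: Osei, Petrov, Mendoza, Achebe, Whitfield, Reyes.

Osei, Petrov, Mendoza, Achebe, Whitfield, Reyes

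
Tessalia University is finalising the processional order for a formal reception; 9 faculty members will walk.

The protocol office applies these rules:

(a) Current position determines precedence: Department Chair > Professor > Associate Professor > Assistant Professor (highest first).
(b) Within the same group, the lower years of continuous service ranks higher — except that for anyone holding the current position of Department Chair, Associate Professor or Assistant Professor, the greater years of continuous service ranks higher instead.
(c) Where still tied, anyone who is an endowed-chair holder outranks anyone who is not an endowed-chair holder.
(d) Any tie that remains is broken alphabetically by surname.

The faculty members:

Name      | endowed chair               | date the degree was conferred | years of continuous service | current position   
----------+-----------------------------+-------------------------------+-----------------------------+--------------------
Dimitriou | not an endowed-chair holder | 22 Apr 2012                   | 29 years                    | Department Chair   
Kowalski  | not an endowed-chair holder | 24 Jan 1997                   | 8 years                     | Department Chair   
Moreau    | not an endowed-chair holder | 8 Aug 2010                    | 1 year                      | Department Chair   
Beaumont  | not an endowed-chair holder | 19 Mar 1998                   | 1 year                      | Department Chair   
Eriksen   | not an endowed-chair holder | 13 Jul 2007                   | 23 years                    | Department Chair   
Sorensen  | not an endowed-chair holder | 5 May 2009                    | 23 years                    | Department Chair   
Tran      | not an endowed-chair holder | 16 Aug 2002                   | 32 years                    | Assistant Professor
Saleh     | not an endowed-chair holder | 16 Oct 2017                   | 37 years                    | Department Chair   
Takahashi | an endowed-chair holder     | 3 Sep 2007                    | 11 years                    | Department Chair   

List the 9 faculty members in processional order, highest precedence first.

By current position: Saleh, Dimitriou, Eriksen, Sorensen, Takahashi, Kowalski, Beaumont and Moreau (Department Chair); then Tran (Assistant Professor).
Among Saleh, Dimitriou, Eriksen, Sorensen, Takahashi, Kowalski, Beaumont and Moreau, by years of continuous service (higher first) (reversed rule for this group): Saleh (37 years) before Dimitriou (29 years) before Eriksen and Sorensen (23 years) before Takahashi (11 years) before Kowalski (8 years) before Beaumont and Moreau (1 year).
Eriksen and Sorensen are each not an endowed-chair holder, so the next rule applies.
Among Eriksen and Sorensen, alphabetically by surname: Eriksen before Sorensen.
Beaumont and Moreau are each not an endowed-chair holder, so the next rule applies.
Among Beaumont and Moreau, alphabetically by surname: Beaumont before Moreau.
Full order: Saleh, Dimitriou, Eriksen, Sorensen, Takahashi, Kowalski, Beaumont, Moreau, Tran.

Saleh, Dimitriou, Eriksen, Sorensen, Takahashi, Kowalski, Beaumont, Moreau, Tran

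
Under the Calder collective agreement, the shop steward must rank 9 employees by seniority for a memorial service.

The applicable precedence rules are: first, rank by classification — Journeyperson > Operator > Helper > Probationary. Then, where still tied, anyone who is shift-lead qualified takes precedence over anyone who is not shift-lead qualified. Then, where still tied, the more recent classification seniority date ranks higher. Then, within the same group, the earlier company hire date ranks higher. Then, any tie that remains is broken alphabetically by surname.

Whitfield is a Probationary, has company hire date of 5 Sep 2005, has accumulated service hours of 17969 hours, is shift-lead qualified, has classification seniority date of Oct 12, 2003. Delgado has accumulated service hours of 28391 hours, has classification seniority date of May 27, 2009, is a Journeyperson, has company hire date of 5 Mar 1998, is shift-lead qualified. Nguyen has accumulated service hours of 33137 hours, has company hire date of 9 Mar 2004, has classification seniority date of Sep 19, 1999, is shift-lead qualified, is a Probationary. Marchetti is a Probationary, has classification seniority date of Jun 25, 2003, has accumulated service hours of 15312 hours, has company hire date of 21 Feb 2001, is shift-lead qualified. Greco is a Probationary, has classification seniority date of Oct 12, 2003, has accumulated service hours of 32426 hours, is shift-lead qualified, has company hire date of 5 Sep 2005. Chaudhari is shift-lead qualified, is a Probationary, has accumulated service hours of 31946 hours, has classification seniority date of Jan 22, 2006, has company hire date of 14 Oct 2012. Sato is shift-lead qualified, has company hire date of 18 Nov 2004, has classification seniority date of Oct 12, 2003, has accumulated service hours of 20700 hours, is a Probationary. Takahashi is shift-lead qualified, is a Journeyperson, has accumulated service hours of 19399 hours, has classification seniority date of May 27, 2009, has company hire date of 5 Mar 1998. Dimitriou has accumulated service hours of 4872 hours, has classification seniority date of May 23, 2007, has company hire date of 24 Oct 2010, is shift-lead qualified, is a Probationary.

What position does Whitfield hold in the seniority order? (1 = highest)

By classification: Delgado and Takahashi (Journeyperson); then Dimitriou, Chaudhari, Sato, Greco, Whitfield, Marchetti and Nguyen (Probationary).
Delgado and Takahashi are each shift-lead qualified, so the next rule applies.
Delgado and Takahashi both have classification seniority date May 27, 2009, so the next rule applies.
Delgado and Takahashi both have company hire date 5 Mar 1998, so the next rule applies.
Among Delgado and Takahashi, alphabetically by surname: Delgado before Takahashi.
Dimitriou, Chaudhari, Sato, Greco, Whitfield, Marchetti and Nguyen are each shift-lead qualified, so the next rule applies.
Among Dimitriou, Chaudhari, Sato, Greco, Whitfield, Marchetti and Nguyen, by classification seniority date (later first): Dimitriou (May 23, 2007) before Chaudhari (Jan 22, 2006) before Sato, Greco and Whitfield (Oct 12, 2003) before Marchetti (Jun 25, 2003) before Nguyen (Sep 19, 1999).
Among Sato, Greco and Whitfield, by company hire date (earlier first): Sato (18 Nov 2004) before Greco and Whitfield (5 Sep 2005).
Among Greco and Whitfield, alphabetically by surname: Greco before Whitfield.
Order: Delgado, Takahashi, Dimitriou, Chaudhari, Sato, Greco, Whitfield, Marchetti, Nguyen. So position 7.

7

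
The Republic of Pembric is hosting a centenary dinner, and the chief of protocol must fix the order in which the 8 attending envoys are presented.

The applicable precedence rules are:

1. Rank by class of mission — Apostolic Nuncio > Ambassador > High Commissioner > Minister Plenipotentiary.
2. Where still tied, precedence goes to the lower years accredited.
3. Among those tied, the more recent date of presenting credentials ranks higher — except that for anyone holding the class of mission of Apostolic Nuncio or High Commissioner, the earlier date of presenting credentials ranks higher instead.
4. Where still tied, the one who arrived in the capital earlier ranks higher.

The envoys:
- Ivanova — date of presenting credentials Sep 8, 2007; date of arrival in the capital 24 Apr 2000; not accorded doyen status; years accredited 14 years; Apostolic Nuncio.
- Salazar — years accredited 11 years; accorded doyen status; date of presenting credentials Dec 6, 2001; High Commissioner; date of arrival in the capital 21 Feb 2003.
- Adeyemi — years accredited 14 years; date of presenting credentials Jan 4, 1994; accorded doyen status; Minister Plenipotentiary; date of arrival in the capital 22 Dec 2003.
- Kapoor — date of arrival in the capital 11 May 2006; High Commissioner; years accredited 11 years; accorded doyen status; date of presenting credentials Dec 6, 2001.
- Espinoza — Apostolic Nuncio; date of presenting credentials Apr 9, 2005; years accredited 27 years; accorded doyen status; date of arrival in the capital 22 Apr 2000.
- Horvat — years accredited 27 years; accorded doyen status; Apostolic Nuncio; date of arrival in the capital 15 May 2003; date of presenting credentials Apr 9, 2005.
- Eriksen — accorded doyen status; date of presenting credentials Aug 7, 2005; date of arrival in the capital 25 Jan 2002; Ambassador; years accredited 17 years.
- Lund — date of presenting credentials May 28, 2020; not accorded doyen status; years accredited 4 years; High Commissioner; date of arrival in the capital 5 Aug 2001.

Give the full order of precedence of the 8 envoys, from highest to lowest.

Ivanova, Espinoza, Horvat, Eriksen, Lund, Salazar, Kapoor, Adeyemi

By class of mission: Ivanova, Espinoza and Horvat (Apostolic Nuncio); then Eriksen (Ambassador); then Lund, Salazar and Kapoor (High Commissioner); then Adeyemi (Minister Plenipotentiary).
Among Ivanova, Espinoza and Horvat, by years accredited (lower first): Ivanova (14 years) before Espinoza and Horvat (27 years).
Espinoza and Horvat both have date of presenting credentials Apr 9, 2005, so the next rule applies.
Among Espinoza and Horvat, by date of arrival in the capital (earlier first): Espinoza (22 Apr 2000) before Horvat (15 May 2003).
Among Lund, Salazar and Kapoor, by years accredited (lower first): Lund (4 years) before Salazar and Kapoor (11 years).
Salazar and Kapoor both have date of presenting credentials Dec 6, 2001, so the next rule applies.
Among Salazar and Kapoor, by date of arrival in the capital (earlier first): Salazar (21 Feb 2003) before Kapoor (11 May 2006).
Full order: Ivanova, Espinoza, Horvat, Eriksen, Lund, Salazar, Kapoor, Adeyemi.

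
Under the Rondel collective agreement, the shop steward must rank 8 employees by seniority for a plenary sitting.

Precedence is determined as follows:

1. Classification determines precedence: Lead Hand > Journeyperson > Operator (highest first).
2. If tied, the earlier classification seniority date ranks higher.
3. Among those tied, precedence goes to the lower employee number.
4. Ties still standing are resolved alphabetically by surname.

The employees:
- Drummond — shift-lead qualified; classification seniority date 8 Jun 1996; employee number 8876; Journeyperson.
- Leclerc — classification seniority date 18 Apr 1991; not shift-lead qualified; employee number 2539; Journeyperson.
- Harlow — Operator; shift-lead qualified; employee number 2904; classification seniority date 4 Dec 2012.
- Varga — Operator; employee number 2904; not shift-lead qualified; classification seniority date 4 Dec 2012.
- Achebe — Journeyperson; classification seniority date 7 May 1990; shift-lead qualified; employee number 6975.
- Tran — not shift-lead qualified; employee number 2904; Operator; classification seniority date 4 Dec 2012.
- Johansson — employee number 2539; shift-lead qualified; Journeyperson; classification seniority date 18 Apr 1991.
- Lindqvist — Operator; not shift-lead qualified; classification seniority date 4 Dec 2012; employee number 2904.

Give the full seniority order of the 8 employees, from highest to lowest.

Achebe, Johansson, Leclerc, Drummond, Harlow, Lindqvist, Tran, Varga

By classification: Achebe, Johansson, Leclerc and Drummond (Journeyperson); then Harlow, Lindqvist, Tran and Varga (Operator).
Among Achebe, Johansson, Leclerc and Drummond, by classification seniority date (earlier first): Achebe (7 May 1990) before Johansson and Leclerc (18 Apr 1991) before Drummond (8 Jun 1996).
Johansson and Leclerc both have employee number 2539, so the next rule applies.
Among Johansson and Leclerc, alphabetically by surname: Johansson before Leclerc.
Harlow, Lindqvist, Tran and Varga all have classification seniority date 4 Dec 2012, so the next rule applies.
Harlow, Lindqvist, Tran and Varga all have employee number 2904, so the next rule applies.
Among Harlow, Lindqvist, Tran and Varga, alphabetically by surname: Harlow before Lindqvist before Tran before Varga.
Full order: Achebe, Johansson, Leclerc, Drummond, Harlow, Lindqvist, Tran, Varga.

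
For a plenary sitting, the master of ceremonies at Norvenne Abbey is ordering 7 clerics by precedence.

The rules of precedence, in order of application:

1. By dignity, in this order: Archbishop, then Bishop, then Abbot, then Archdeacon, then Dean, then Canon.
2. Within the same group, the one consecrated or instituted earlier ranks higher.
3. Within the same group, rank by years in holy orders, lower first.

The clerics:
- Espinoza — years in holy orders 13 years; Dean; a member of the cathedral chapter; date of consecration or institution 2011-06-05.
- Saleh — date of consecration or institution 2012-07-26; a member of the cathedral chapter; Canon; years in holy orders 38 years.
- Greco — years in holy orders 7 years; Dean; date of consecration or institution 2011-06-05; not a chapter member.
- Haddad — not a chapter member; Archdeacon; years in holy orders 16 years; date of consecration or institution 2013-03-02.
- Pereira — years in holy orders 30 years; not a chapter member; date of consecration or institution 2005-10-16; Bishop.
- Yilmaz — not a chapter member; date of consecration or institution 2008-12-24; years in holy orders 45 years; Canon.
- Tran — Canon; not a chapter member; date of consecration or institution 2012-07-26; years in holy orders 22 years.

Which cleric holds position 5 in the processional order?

By dignity: Pereira (Bishop); then Haddad (Archdeacon); then Greco and Espinoza (Dean); then Yilmaz, Tran and Saleh (Canon).
Greco and Espinoza both have date of consecration or institution 2011-06-05, so the next rule applies.
Among Greco and Espinoza, by years in holy orders (lower first): Greco (7 years) before Espinoza (13 years).
Among Yilmaz, Tran and Saleh, by date of consecration or institution (earlier first): Yilmaz (2008-12-24) before Tran and Saleh (2012-07-26).
Among Tran and Saleh, by years in holy orders (lower first): Tran (22 years) before Saleh (38 years).
Order: Pereira, Haddad, Greco, Espinoza, Yilmaz, Tran, Saleh.

Yilmaz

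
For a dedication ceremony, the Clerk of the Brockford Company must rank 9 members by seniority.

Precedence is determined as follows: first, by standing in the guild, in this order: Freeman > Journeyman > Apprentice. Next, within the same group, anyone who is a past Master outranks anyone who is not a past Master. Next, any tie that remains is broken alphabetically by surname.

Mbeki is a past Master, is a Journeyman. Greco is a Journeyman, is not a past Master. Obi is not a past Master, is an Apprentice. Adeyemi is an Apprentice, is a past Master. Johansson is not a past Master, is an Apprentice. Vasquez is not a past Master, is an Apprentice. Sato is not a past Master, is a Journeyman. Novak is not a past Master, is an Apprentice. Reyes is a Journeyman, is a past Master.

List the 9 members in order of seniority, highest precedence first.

By standing in the guild: Mbeki, Reyes, Greco and Sato (Journeyman); then Adeyemi, Johansson, Novak, Obi and Vasquez (Apprentice).
Among Mbeki, Reyes, Greco and Sato, a past Master before not a past Master: Mbeki and Reyes (a past Master) before Greco and Sato (not a past Master).
Among Mbeki and Reyes, alphabetically by surname: Mbeki before Reyes.
Among Greco and Sato, alphabetically by surname: Greco before Sato.
Among Adeyemi, Johansson, Novak, Obi and Vasquez, a past Master before not a past Master: Adeyemi (a past Master) before Johansson, Novak, Obi and Vasquez (not a past Master).
Among Johansson, Novak, Obi and Vasquez, alphabetically by surname: Johansson before Novak before Obi before Vasquez.
Full order: Mbeki, Reyes, Greco, Sato, Adeyemi, Johansson, Novak, Obi, Vasquez.

Mbeki, Reyes, Greco, Sato, Adeyemi, Johansson, Novak, Obi, Vasquez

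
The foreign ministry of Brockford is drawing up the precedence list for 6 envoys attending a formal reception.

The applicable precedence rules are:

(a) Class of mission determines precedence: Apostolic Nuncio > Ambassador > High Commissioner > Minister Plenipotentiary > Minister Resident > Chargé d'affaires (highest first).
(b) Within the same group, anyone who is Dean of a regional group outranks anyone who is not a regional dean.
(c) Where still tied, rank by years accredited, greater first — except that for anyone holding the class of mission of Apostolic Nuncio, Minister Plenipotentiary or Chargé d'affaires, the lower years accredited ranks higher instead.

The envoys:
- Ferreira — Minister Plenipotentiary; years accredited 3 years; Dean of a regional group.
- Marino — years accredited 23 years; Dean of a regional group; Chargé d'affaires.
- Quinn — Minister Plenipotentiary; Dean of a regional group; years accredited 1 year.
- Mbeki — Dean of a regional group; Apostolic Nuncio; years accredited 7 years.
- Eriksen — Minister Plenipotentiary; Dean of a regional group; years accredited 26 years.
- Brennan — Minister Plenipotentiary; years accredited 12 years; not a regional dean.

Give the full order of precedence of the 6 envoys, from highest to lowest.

By class of mission: Mbeki (Apostolic Nuncio); then Quinn, Ferreira, Eriksen and Brennan (Minister Plenipotentiary); then Marino (Chargé d'affaires).
Among Quinn, Ferreira, Eriksen and Brennan, Dean of a regional group before not a regional dean: Quinn, Ferreira and Eriksen (Dean of a regional group) before Brennan (not a regional dean).
Among Quinn, Ferreira and Eriksen, by years accredited (lower first) (reversed rule for this group): Quinn (1 year) before Ferreira (3 years) before Eriksen (26 years).
Full order: Mbeki, Quinn, Ferreira, Eriksen, Brennan, Marino.

Mbeki, Quinn, Ferreira, Eriksen, Brennan, Marino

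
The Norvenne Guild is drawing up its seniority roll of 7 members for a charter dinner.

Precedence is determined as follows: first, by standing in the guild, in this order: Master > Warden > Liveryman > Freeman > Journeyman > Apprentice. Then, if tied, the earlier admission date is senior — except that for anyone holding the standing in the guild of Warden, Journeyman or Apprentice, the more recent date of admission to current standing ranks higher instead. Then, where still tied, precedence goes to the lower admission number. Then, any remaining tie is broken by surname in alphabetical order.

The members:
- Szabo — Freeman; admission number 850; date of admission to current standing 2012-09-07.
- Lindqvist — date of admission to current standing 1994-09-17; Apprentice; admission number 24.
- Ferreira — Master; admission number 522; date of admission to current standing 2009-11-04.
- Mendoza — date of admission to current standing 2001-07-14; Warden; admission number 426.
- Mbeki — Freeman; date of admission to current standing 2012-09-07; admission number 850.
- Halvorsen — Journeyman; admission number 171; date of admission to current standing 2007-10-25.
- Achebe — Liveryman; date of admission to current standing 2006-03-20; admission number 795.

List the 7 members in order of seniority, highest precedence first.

Ferreira, Mendoza, Achebe, Mbeki, Szabo, Halvorsen, Lindqvist

By standing in the guild: Ferreira (Master); then Mendoza (Warden); then Achebe (Liveryman); then Mbeki and Szabo (Freeman); then Halvorsen (Journeyman); then Lindqvist (Apprentice).
Mbeki and Szabo both have date of admission to current standing 2012-09-07, so the next rule applies.
Mbeki and Szabo both have admission number 850, so the next rule applies.
Among Mbeki and Szabo, alphabetically by surname: Mbeki before Szabo.
Full order: Ferreira, Mendoza, Achebe, Mbeki, Szabo, Halvorsen, Lindqvist.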